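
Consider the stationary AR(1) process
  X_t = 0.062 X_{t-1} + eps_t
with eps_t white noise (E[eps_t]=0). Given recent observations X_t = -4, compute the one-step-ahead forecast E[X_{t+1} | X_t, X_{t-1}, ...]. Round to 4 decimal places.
E[X_{t+1} \mid \mathcal F_t] = -0.2480

For an AR(p) model X_t = c + sum_i phi_i X_{t-i} + eps_t, the
one-step-ahead conditional mean is
  E[X_{t+1} | X_t, ...] = c + sum_i phi_i X_{t+1-i}.
Substitute known values:
  E[X_{t+1} | ...] = (0.062) * (-4)
                   = -0.2480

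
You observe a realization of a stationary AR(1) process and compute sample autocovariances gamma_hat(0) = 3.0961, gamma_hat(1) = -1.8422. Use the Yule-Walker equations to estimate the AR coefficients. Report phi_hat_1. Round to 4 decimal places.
\hat\phi_{1} = -0.5950

The Yule-Walker equations for an AR(p) process read, in matrix form,
  Gamma_p phi = r_p,   with   (Gamma_p)_{ij} = gamma(|i - j|),
                       (r_p)_i = gamma(i),   i,j = 1..p.
Substitute the sample gammas (Toeplitz matrix and right-hand side of size 1):
  Gamma_p = [[3.0961]]
  r_p     = [-1.8422]
With p = 1 this is the single equation gamma(0) phi_1 = gamma(1):
  phi_hat_1 = gamma(1) / gamma(0) = -1.8422 / 3.0961 = -0.5950.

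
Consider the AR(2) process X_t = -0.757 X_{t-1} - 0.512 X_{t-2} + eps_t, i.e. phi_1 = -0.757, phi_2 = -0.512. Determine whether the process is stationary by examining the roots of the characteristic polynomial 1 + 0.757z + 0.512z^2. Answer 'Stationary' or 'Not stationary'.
\text{Stationary}

The AR(p) characteristic polynomial is P(z) = 1 + 0.757z + 0.512z^2.
Stationarity requires all roots to lie outside the unit circle, i.e. |z| > 1 for every root.
Set 1 + (0.757) z + (0.512) z^2 = 0, i.e. a z^2 + b z + c = 0 with a = 0.512, b = 0.757, c = 1.
Discriminant D = b^2 - 4ac = (0.757)^2 - 4*(0.512)*1 = 0.573049 - (2.048) = -1.474951.
D < 0, so the roots are the complex-conjugate pair z = (-b +/- i sqrt(-D)) / (2a) = -0.7393 +/- 1.186i.
For a conjugate pair |z|^2 = z * conj(z) = (product of roots) = c/a = 1/(0.512) = 1.953125, so |z| = sqrt(1.953125) = 1.3975 for both roots.
Moduli of all roots: 1.3975, 1.3975.
All moduli strictly greater than 1? Yes.
Verdict: Stationary.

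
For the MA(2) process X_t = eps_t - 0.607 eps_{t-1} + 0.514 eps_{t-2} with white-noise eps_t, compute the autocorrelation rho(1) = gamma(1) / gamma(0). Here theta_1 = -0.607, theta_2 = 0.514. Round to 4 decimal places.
\rho(1) = -0.5629

For an MA(q) process with theta_0 = 1, the autocovariance is
  gamma(k) = sigma^2 * sum_{i=0..q-k} theta_i * theta_{i+k},
and rho(k) = gamma(k) / gamma(0). Sigma^2 cancels.
  numerator   = (1)*(-0.607) + (-0.607)*(0.514) = -0.918998.
  denominator = (1)^2 + (-0.607)^2 + (0.514)^2 = 1.632645.
  rho(1) = -0.918998 / 1.632645 = -0.5629.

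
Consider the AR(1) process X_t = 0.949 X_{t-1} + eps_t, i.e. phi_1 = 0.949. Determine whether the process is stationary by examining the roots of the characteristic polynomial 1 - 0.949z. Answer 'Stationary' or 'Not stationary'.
\text{Stationary}

The AR(p) characteristic polynomial is P(z) = 1 - 0.949z.
Stationarity requires all roots to lie outside the unit circle, i.e. |z| > 1 for every root.
This is linear in z: 1 + (-0.949) z = 0  =>  z = -1/(-0.949) = 1.053741,  |z| = 1.053741.
Moduli of all roots: 1.0537.
All moduli strictly greater than 1? Yes.
Verdict: Stationary.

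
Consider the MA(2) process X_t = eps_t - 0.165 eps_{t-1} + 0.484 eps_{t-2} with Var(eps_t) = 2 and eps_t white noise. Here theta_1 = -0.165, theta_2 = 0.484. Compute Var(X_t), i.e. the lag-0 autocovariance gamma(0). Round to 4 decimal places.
\gamma(0) = 2.5230

For an MA(q) process X_t = eps_t + sum_i theta_i eps_{t-i} with
Var(eps_t) = sigma^2, the variance is
  gamma(0) = sigma^2 * (1 + sum_i theta_i^2).
  sum_i theta_i^2 = (-0.165)^2 + (0.484)^2 = 0.027225 + 0.234256 = 0.261481.
  gamma(0) = 2 * (1 + 0.261481) = 2 * 1.261481 = 2.522962, which rounds to 2.5230.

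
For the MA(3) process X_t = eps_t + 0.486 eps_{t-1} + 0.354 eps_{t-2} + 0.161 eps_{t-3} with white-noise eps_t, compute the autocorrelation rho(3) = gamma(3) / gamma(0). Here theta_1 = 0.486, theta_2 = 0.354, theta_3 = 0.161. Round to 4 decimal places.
\rho(3) = 0.1160

For an MA(q) process with theta_0 = 1, the autocovariance is
  gamma(k) = sigma^2 * sum_{i=0..q-k} theta_i * theta_{i+k},
and rho(k) = gamma(k) / gamma(0). Sigma^2 cancels.
  numerator   = (1)*(0.161) = 0.161.
  denominator = (1)^2 + (0.486)^2 + (0.354)^2 + (0.161)^2 = 1.387433.
  rho(3) = 0.161 / 1.387433 = 0.1160.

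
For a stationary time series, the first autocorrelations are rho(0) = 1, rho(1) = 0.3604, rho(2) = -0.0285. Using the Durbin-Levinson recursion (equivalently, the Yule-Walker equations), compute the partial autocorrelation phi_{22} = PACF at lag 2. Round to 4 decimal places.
\phi_{22} = -0.1820

The PACF at lag k is phi_{kk}, the last component of the solution
to the Yule-Walker system G_k phi = r_k where
  (G_k)_{ij} = rho(|i - j|), (r_k)_i = rho(i), i,j = 1..k.
Equivalently, Durbin-Levinson gives phi_{kk} iteratively:
  phi_{11} = rho(1)
  phi_{kk} = [rho(k) - sum_{j=1..k-1} phi_{k-1,j} rho(k-j)]
            / [1 - sum_{j=1..k-1} phi_{k-1,j} rho(j)],
  phi_{k,j} = phi_{k-1,j} - phi_{kk} phi_{k-1,k-j},  j = 1..k-1.
Step k = 1:
  phi_11 = rho(1) = 0.3604.
Step k = 2:
  phi_22 = [rho(2) - phi_11 rho(1)] / [1 - phi_11 rho(1)] = [-0.0285 - (0.3604)(0.3604)] / [1 - (0.3604)(0.3604)]
         = -0.15838816 / 0.87011184 = -0.182.
Therefore phi_{22} = -0.1820.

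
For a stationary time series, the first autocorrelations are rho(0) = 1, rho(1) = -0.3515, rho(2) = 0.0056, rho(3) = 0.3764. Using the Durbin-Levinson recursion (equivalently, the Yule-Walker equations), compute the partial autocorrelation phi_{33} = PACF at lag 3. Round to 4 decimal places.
\phi_{33} = 0.3850

The PACF at lag k is phi_{kk}, the last component of the solution
to the Yule-Walker system G_k phi = r_k where
  (G_k)_{ij} = rho(|i - j|), (r_k)_i = rho(i), i,j = 1..k.
Equivalently, Durbin-Levinson gives phi_{kk} iteratively:
  phi_{11} = rho(1)
  phi_{kk} = [rho(k) - sum_{j=1..k-1} phi_{k-1,j} rho(k-j)]
            / [1 - sum_{j=1..k-1} phi_{k-1,j} rho(j)],
  phi_{k,j} = phi_{k-1,j} - phi_{kk} phi_{k-1,k-j},  j = 1..k-1.
Step k = 1:
  phi_11 = rho(1) = -0.3515.
Step k = 2:
  phi_22 = [rho(2) - phi_11 rho(1)] / [1 - phi_11 rho(1)] = [0.0056 - (-0.3515)(-0.3515)] / [1 - (-0.3515)(-0.3515)]
         = -0.11795225 / 0.87644775 = -0.13458.
  Update: phi_21 = phi_11 - phi_22 phi_11 = -0.3515 - (-0.13458)(-0.3515) = -0.398805.
Step k = 3:
  phi_33 = [rho(3) - phi_21 rho(2) - phi_22 rho(1)] / [1 - phi_21 rho(1) - phi_22 rho(2)]
    numerator   = 0.3764 - (-0.398805)(0.0056) - (-0.13458)(-0.3515) = 0.33132847
    denominator = 1 - (-0.398805)(-0.3515) - (-0.13458)(0.0056) = 0.86057375
  phi_33 = 0.33132847 / 0.86057375 = 0.385.
Therefore phi_{33} = 0.3850.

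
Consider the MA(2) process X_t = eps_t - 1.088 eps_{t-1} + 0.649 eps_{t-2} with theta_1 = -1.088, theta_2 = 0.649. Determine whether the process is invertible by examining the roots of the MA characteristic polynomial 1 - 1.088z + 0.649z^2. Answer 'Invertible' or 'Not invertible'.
\text{Invertible}

The MA(q) characteristic polynomial is P(z) = 1 - 1.088z + 0.649z^2.
Invertibility requires all roots to lie outside the unit circle, i.e. |z| > 1 for every root.
Set 1 + (-1.088) z + (0.649) z^2 = 0, i.e. a z^2 + b z + c = 0 with a = 0.649, b = -1.088, c = 1.
Discriminant D = b^2 - 4ac = (-1.088)^2 - 4*(0.649)*1 = 1.183744 - (2.596) = -1.412256.
D < 0, so the roots are the complex-conjugate pair z = (-b +/- i sqrt(-D)) / (2a) = 0.8382 +/- 0.9155i.
For a conjugate pair |z|^2 = z * conj(z) = (product of roots) = c/a = 1/(0.649) = 1.540832, so |z| = sqrt(1.540832) = 1.2413 for both roots.
Moduli of all roots: 1.2413, 1.2413.
All moduli strictly greater than 1? Yes.
Verdict: Invertible.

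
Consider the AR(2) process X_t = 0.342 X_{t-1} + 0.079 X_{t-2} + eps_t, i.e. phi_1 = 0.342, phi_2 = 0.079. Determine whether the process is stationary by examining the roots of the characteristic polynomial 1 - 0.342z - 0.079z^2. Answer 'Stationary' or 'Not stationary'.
\text{Stationary}

The AR(p) characteristic polynomial is P(z) = 1 - 0.342z - 0.079z^2.
Stationarity requires all roots to lie outside the unit circle, i.e. |z| > 1 for every root.
Set 1 + (-0.342) z + (-0.079) z^2 = 0, i.e. a z^2 + b z + c = 0 with a = -0.079, b = -0.342, c = 1.
Discriminant D = b^2 - 4ac = (-0.342)^2 - 4*(-0.079)*1 = 0.116964 - (-0.316) = 0.432964.
D >= 0, so the roots are real: z = (-b +/- sqrt(D)) / (2a) = (0.342 +/- 0.658) / (-0.158).
  z_1 = (0.342 + 0.658) / (-0.158) = -6.3291,   |z_1| = 6.3291.
  z_2 = (0.342 - 0.658) / (-0.158) = 2,   |z_2| = 2.
Moduli of all roots: 6.3291, 2.0000.
All moduli strictly greater than 1? Yes.
Verdict: Stationary.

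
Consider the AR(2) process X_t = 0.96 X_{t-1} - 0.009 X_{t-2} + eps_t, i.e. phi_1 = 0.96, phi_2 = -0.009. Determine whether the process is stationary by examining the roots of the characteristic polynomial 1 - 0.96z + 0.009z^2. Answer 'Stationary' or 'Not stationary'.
\text{Stationary}

The AR(p) characteristic polynomial is P(z) = 1 - 0.96z + 0.009z^2.
Stationarity requires all roots to lie outside the unit circle, i.e. |z| > 1 for every root.
Set 1 + (-0.96) z + (0.009) z^2 = 0, i.e. a z^2 + b z + c = 0 with a = 0.009, b = -0.96, c = 1.
Discriminant D = b^2 - 4ac = (-0.96)^2 - 4*(0.009)*1 = 0.9216 - (0.036) = 0.8856.
D >= 0, so the roots are real: z = (-b +/- sqrt(D)) / (2a) = (0.96 +/- 0.941063) / (0.018).
  z_1 = (0.96 + 0.941063) / (0.018) = 105.6146,   |z_1| = 105.6146.
  z_2 = (0.96 - 0.941063) / (0.018) = 1.052,   |z_2| = 1.052.
Moduli of all roots: 105.6146, 1.0520.
All moduli strictly greater than 1? Yes.
Verdict: Stationary.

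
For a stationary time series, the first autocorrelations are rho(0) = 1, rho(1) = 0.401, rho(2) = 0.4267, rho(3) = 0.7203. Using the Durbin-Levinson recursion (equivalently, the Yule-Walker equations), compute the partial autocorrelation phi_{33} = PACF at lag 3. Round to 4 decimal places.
\phi_{33} = 0.6310

The PACF at lag k is phi_{kk}, the last component of the solution
to the Yule-Walker system G_k phi = r_k where
  (G_k)_{ij} = rho(|i - j|), (r_k)_i = rho(i), i,j = 1..k.
Equivalently, Durbin-Levinson gives phi_{kk} iteratively:
  phi_{11} = rho(1)
  phi_{kk} = [rho(k) - sum_{j=1..k-1} phi_{k-1,j} rho(k-j)]
            / [1 - sum_{j=1..k-1} phi_{k-1,j} rho(j)],
  phi_{k,j} = phi_{k-1,j} - phi_{kk} phi_{k-1,k-j},  j = 1..k-1.
Step k = 1:
  phi_11 = rho(1) = 0.401.
Step k = 2:
  phi_22 = [rho(2) - phi_11 rho(1)] / [1 - phi_11 rho(1)] = [0.4267 - (0.401)(0.401)] / [1 - (0.401)(0.401)]
         = 0.265899 / 0.839199 = 0.316849.
  Update: phi_21 = phi_11 - phi_22 phi_11 = 0.401 - (0.316849)(0.401) = 0.273944.
Step k = 3:
  phi_33 = [rho(3) - phi_21 rho(2) - phi_22 rho(1)] / [1 - phi_21 rho(1) - phi_22 rho(2)]
    numerator   = 0.7203 - (0.273944)(0.4267) - (0.316849)(0.401) = 0.47635194
    denominator = 1 - (0.273944)(0.401) - (0.316849)(0.4267) = 0.75494928
  phi_33 = 0.47635194 / 0.75494928 = 0.631.
Therefore phi_{33} = 0.6310.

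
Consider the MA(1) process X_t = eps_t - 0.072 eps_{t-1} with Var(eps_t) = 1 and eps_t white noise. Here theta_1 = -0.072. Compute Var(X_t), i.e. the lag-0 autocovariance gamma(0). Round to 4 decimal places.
\gamma(0) = 1.0052

For an MA(q) process X_t = eps_t + sum_i theta_i eps_{t-i} with
Var(eps_t) = sigma^2, the variance is
  gamma(0) = sigma^2 * (1 + sum_i theta_i^2).
  sum_i theta_i^2 = (-0.072)^2 = 0.005184.
  gamma(0) = 1 * (1 + 0.005184) = 1 * 1.005184 = 1.005184, which rounds to 1.0052.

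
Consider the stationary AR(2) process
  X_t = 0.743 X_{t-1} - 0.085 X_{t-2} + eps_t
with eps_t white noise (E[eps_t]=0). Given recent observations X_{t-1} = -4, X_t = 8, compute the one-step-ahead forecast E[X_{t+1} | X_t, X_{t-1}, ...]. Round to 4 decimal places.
E[X_{t+1} \mid \mathcal F_t] = 6.2840

For an AR(p) model X_t = c + sum_i phi_i X_{t-i} + eps_t, the
one-step-ahead conditional mean is
  E[X_{t+1} | X_t, ...] = c + sum_i phi_i X_{t+1-i}.
Substitute known values:
  E[X_{t+1} | ...] = (0.743) * (8) + (-0.085) * (-4)
                   = 6.2840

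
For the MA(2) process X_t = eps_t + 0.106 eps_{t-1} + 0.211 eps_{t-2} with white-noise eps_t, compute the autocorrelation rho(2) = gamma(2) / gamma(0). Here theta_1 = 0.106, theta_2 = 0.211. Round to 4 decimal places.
\rho(2) = 0.1999

For an MA(q) process with theta_0 = 1, the autocovariance is
  gamma(k) = sigma^2 * sum_{i=0..q-k} theta_i * theta_{i+k},
and rho(k) = gamma(k) / gamma(0). Sigma^2 cancels.
  numerator   = (1)*(0.211) = 0.211.
  denominator = (1)^2 + (0.106)^2 + (0.211)^2 = 1.055757.
  rho(2) = 0.211 / 1.055757 = 0.1999.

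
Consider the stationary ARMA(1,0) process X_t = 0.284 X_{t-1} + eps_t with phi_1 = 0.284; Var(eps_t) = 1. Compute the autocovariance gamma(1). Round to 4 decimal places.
\gamma(1) = 0.3089

Multiply the model equation by X_{t-k} and take expectations. With theta_0 = psi_0 = 1 and psi_j the MA(infinity) weights, this gives
  gamma(k) - sum_i phi_i gamma(k-i) = c_k,
  c_k = sigma^2 * sum_{j=k..q} theta_j psi_{j-k}   (c_k = 0 for k > q),
using gamma(-m) = gamma(m).
Pure AR (q = 0): c_0 = sigma^2 = 1, c_k = 0 for k >= 1.
Equations for k = 0 and k = 1 (AR order 1):
  gamma(0) = phi_1 gamma(1) + c_0
  gamma(1) = phi_1 gamma(0) + c_1
Substituting the second into the first: gamma(0) (1 - phi_1^2) = c_0 + phi_1 c_1, so
  gamma(0) = c_0 / (1 - phi_1^2) = 1 / (1 - (0.284)^2) = 1 / 0.919344 = 1.087732.
  gamma(1) = phi_1 gamma(0) = (0.284)(1.087732) = 0.308916.
Therefore gamma(1) = 0.3089 (to 4 decimal places).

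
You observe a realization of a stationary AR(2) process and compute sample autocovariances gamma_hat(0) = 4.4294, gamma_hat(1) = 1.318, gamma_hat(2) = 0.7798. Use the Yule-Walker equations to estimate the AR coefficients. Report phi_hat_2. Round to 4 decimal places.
\hat\phi_{2} = 0.0960

The Yule-Walker equations for an AR(p) process read, in matrix form,
  Gamma_p phi = r_p,   with   (Gamma_p)_{ij} = gamma(|i - j|),
                       (r_p)_i = gamma(i),   i,j = 1..p.
Substitute the sample gammas (Toeplitz matrix and right-hand side of size 2):
  Gamma_p = [[4.4294, 1.318], [1.318, 4.4294]]
  r_p     = [1.318, 0.7798]
Written out:
  4.4294 phi_1 + 1.318 phi_2 = 1.318
  1.318 phi_1 + 4.4294 phi_2 = 0.7798
Solve by Cramer's rule:
  det = gamma(0)^2 - gamma(1)^2 = (4.4294)^2 - (1.318)^2 = 19.61958436 - 1.737124 = 17.88246036
  phi_hat_1 = [gamma(1) gamma(0) - gamma(1) gamma(2)] / det = [(1.318)(4.4294) - (1.318)(0.7798)] / 17.88246036 = 4.8101728 / 17.88246036 = 0.269
  phi_hat_2 = [gamma(0) gamma(2) - gamma(1)^2] / det = [(4.4294)(0.7798) - (1.318)^2] / 17.88246036 = 1.71692212 / 17.88246036 = 0.096
So phi_hat = [0.2690, 0.0960].
Therefore phi_hat_2 = 0.0960.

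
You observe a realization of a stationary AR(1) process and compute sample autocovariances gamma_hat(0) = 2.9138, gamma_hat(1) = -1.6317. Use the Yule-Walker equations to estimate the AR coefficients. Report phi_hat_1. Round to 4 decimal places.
\hat\phi_{1} = -0.5600

The Yule-Walker equations for an AR(p) process read, in matrix form,
  Gamma_p phi = r_p,   with   (Gamma_p)_{ij} = gamma(|i - j|),
                       (r_p)_i = gamma(i),   i,j = 1..p.
Substitute the sample gammas (Toeplitz matrix and right-hand side of size 1):
  Gamma_p = [[2.9138]]
  r_p     = [-1.6317]
With p = 1 this is the single equation gamma(0) phi_1 = gamma(1):
  phi_hat_1 = gamma(1) / gamma(0) = -1.6317 / 2.9138 = -0.5600.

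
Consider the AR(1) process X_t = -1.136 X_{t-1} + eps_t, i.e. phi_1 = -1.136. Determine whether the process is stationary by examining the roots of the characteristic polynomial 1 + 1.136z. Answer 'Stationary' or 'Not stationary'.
\text{Not stationary}

The AR(p) characteristic polynomial is P(z) = 1 + 1.136z.
Stationarity requires all roots to lie outside the unit circle, i.e. |z| > 1 for every root.
This is linear in z: 1 + (1.136) z = 0  =>  z = -1/(1.136) = -0.880282,  |z| = 0.880282.
Moduli of all roots: 0.8803.
All moduli strictly greater than 1? No.
Verdict: Not stationary.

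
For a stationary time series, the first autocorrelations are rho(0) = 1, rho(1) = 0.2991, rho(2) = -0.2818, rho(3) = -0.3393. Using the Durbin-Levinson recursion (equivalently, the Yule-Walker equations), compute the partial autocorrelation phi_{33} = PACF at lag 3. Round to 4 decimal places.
\phi_{33} = -0.1300

The PACF at lag k is phi_{kk}, the last component of the solution
to the Yule-Walker system G_k phi = r_k where
  (G_k)_{ij} = rho(|i - j|), (r_k)_i = rho(i), i,j = 1..k.
Equivalently, Durbin-Levinson gives phi_{kk} iteratively:
  phi_{11} = rho(1)
  phi_{kk} = [rho(k) - sum_{j=1..k-1} phi_{k-1,j} rho(k-j)]
            / [1 - sum_{j=1..k-1} phi_{k-1,j} rho(j)],
  phi_{k,j} = phi_{k-1,j} - phi_{kk} phi_{k-1,k-j},  j = 1..k-1.
Step k = 1:
  phi_11 = rho(1) = 0.2991.
Step k = 2:
  phi_22 = [rho(2) - phi_11 rho(1)] / [1 - phi_11 rho(1)] = [-0.2818 - (0.2991)(0.2991)] / [1 - (0.2991)(0.2991)]
         = -0.37126081 / 0.91053919 = -0.407737.
  Update: phi_21 = phi_11 - phi_22 phi_11 = 0.2991 - (-0.407737)(0.2991) = 0.421054.
Step k = 3:
  phi_33 = [rho(3) - phi_21 rho(2) - phi_22 rho(1)] / [1 - phi_21 rho(1) - phi_22 rho(2)]
    numerator   = -0.3393 - (0.421054)(-0.2818) - (-0.407737)(0.2991) = -0.09869268
    denominator = 1 - (0.421054)(0.2991) - (-0.407737)(-0.2818) = 0.7591623
  phi_33 = -0.09869268 / 0.7591623 = -0.13.
Therefore phi_{33} = -0.1300.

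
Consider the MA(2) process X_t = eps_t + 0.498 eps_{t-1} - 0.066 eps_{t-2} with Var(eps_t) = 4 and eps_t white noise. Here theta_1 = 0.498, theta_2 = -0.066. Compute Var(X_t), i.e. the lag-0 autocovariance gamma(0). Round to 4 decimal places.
\gamma(0) = 5.0094

For an MA(q) process X_t = eps_t + sum_i theta_i eps_{t-i} with
Var(eps_t) = sigma^2, the variance is
  gamma(0) = sigma^2 * (1 + sum_i theta_i^2).
  sum_i theta_i^2 = (0.498)^2 + (-0.066)^2 = 0.248004 + 0.004356 = 0.25236.
  gamma(0) = 4 * (1 + 0.25236) = 4 * 1.25236 = 5.00944, which rounds to 5.0094.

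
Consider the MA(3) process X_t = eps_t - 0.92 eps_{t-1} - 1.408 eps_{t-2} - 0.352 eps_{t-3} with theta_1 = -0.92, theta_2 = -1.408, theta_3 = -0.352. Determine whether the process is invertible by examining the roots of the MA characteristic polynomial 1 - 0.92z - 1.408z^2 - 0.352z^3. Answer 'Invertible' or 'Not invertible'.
\text{Not invertible}

The MA(q) characteristic polynomial is P(z) = 1 - 0.92z - 1.408z^2 - 0.352z^3.
Invertibility requires all roots to lie outside the unit circle, i.e. |z| > 1 for every root.
Degree 3: look for a simple real root z0 first, then factor out (1 - z/z0) and solve the remaining quadratic.
Testing z0 = -2.5: P(-2.5) = 1 + (-0.92)(-2.5) + (-1.408)(-2.5)^2 + (-0.352)(-2.5)^3
  = 1 + (2.3) + (-8.8) + (5.5) = 0.  So z_0 = -2.5 is a root, |z_0| = 2.5.
Divide out the factor (1 + 0.4 z) = (1 - z/z0) (since 1/z0 = -0.4):
  P(z) = (1 + 0.4 z)(1 + (-1.32) z + (-0.88) z^2)
  [check: z-coef -1.32 - (-0.4) = -0.92; z^2-coef -0.88 - (-0.4)(-1.32) = -1.408; z^3-coef -(-0.4)(-0.88) = -0.352.]
Remaining roots from the quadratic factor 1 + (-1.32) z + (-0.88) z^2:
  Set 1 + (-1.32) z + (-0.88) z^2 = 0, i.e. a z^2 + b z + c = 0 with a = -0.88, b = -1.32, c = 1.
  Discriminant D = b^2 - 4ac = (-1.32)^2 - 4*(-0.88)*1 = 1.7424 - (-3.52) = 5.2624.
  D >= 0, so the roots are real: z = (-b +/- sqrt(D)) / (2a) = (1.32 +/- 2.293992) / (-1.76).
    z_1 = (1.32 + 2.293992) / (-1.76) = -2.0534,   |z_1| = 2.0534.
    z_2 = (1.32 - 2.293992) / (-1.76) = 0.5534,   |z_2| = 0.5534.
Moduli of all roots: 2.5000, 2.0534, 0.5534.
All moduli strictly greater than 1? No.
Verdict: Not invertible.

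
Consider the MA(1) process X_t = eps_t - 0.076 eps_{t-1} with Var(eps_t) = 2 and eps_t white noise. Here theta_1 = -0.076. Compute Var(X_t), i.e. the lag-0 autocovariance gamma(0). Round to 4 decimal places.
\gamma(0) = 2.0116

For an MA(q) process X_t = eps_t + sum_i theta_i eps_{t-i} with
Var(eps_t) = sigma^2, the variance is
  gamma(0) = sigma^2 * (1 + sum_i theta_i^2).
  sum_i theta_i^2 = (-0.076)^2 = 0.005776.
  gamma(0) = 2 * (1 + 0.005776) = 2 * 1.005776 = 2.011552, which rounds to 2.0116.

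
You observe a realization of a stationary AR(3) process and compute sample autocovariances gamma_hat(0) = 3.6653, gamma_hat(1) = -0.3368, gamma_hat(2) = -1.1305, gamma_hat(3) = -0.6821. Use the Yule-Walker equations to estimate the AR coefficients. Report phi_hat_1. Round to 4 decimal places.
\hat\phi_{1} = -0.2120

The Yule-Walker equations for an AR(p) process read, in matrix form,
  Gamma_p phi = r_p,   with   (Gamma_p)_{ij} = gamma(|i - j|),
                       (r_p)_i = gamma(i),   i,j = 1..p.
Substitute the sample gammas (Toeplitz matrix and right-hand side of size 3):
  Gamma_p = [[3.6653, -0.3368, -1.1305], [-0.3368, 3.6653, -0.3368], [-1.1305, -0.3368, 3.6653]]
  r_p     = [-0.3368, -1.1305, -0.6821]
Written out (R1..R3):
  (R1) 3.6653 phi_1 - 0.3368 phi_2 - 1.1305 phi_3 = -0.3368
  (R2) -0.3368 phi_1 + 3.6653 phi_2 - 0.3368 phi_3 = -1.1305
  (R3) -1.1305 phi_1 - 0.3368 phi_2 + 3.6653 phi_3 = -0.6821
Gaussian elimination:
  R2 <- R2 - (-0.3368/3.6653) R1 = R2 - (-0.091889) R1:  3.634352 phi_2 - 0.44068 phi_3 = -1.161448
  R3 <- R3 - (-1.1305/3.6653) R1 = R3 - (-0.308433) R1:  -0.44068 phi_2 + 3.316616 phi_3 = -0.78598
  R3 <- R3 - (-0.44068/3.634352) R2 = R3 - (-0.121254) R2:  3.263182 phi_3 = -0.926811
Back-substitution:
  phi_hat_3 = -0.926811 / 3.263182 = -0.284021
  phi_hat_2 = (-1.161448 - (-0.44068)(-0.284021)) / 3.634352 = -0.354014
  phi_hat_1 = (-0.3368 - (-0.3368)(-0.354014) - (-1.1305)(-0.284021)) / 3.6653 = -0.21202
So phi_hat = [-0.2120, -0.3540, -0.2840].
Therefore phi_hat_1 = -0.2120.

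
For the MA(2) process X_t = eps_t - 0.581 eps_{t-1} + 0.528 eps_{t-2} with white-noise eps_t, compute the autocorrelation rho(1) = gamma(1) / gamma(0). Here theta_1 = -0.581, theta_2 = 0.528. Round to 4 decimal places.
\rho(1) = -0.5492

For an MA(q) process with theta_0 = 1, the autocovariance is
  gamma(k) = sigma^2 * sum_{i=0..q-k} theta_i * theta_{i+k},
and rho(k) = gamma(k) / gamma(0). Sigma^2 cancels.
  numerator   = (1)*(-0.581) + (-0.581)*(0.528) = -0.887768.
  denominator = (1)^2 + (-0.581)^2 + (0.528)^2 = 1.616345.
  rho(1) = -0.887768 / 1.616345 = -0.5492.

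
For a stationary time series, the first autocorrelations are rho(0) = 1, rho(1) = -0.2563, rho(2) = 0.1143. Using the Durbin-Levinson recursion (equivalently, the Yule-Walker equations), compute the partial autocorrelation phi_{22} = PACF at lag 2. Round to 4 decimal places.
\phi_{22} = 0.0520

The PACF at lag k is phi_{kk}, the last component of the solution
to the Yule-Walker system G_k phi = r_k where
  (G_k)_{ij} = rho(|i - j|), (r_k)_i = rho(i), i,j = 1..k.
Equivalently, Durbin-Levinson gives phi_{kk} iteratively:
  phi_{11} = rho(1)
  phi_{kk} = [rho(k) - sum_{j=1..k-1} phi_{k-1,j} rho(k-j)]
            / [1 - sum_{j=1..k-1} phi_{k-1,j} rho(j)],
  phi_{k,j} = phi_{k-1,j} - phi_{kk} phi_{k-1,k-j},  j = 1..k-1.
Step k = 1:
  phi_11 = rho(1) = -0.2563.
Step k = 2:
  phi_22 = [rho(2) - phi_11 rho(1)] / [1 - phi_11 rho(1)] = [0.1143 - (-0.2563)(-0.2563)] / [1 - (-0.2563)(-0.2563)]
         = 0.04861031 / 0.93431031 = 0.052.
Therefore phi_{22} = 0.0520.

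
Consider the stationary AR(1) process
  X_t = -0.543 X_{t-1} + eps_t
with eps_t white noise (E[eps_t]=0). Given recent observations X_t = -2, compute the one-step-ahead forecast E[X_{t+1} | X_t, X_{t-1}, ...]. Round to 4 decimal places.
E[X_{t+1} \mid \mathcal F_t] = 1.0860

For an AR(p) model X_t = c + sum_i phi_i X_{t-i} + eps_t, the
one-step-ahead conditional mean is
  E[X_{t+1} | X_t, ...] = c + sum_i phi_i X_{t+1-i}.
Substitute known values:
  E[X_{t+1} | ...] = (-0.543) * (-2)
                   = 1.0860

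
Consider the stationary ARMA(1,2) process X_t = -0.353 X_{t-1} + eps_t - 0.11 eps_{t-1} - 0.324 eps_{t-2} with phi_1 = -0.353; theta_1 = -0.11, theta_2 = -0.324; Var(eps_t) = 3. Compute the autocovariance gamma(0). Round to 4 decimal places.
\gamma(0) = 3.7315

Multiply the model equation by X_{t-k} and take expectations. With theta_0 = psi_0 = 1 and psi_j the MA(infinity) weights, this gives
  gamma(k) - sum_i phi_i gamma(k-i) = c_k,
  c_k = sigma^2 * sum_{j=k..q} theta_j psi_{j-k}   (c_k = 0 for k > q),
using gamma(-m) = gamma(m).
psi-weights needed (psi_j = theta_j + sum_i phi_i psi_{j-i}):
  psi_1 = theta_1 + phi_1 = -0.11 + (-0.353) = -0.463
  psi_2 = theta_2 + phi_1 psi_1 = -0.324 + (-0.353)(-0.463) = -0.160561
Right-hand sides:
  c_0 = sigma^2 (1 + theta_1 psi_1 + theta_2 psi_2) = 3 * (1 + (-0.11)(-0.463) + (-0.324)(-0.160561)) = 3 * 1.102952 = 3.308855
  c_1 = sigma^2 (theta_1 + theta_2 psi_1) = 3 * (-0.11 + (-0.324)(-0.463)) = 0.120036
  c_2 = sigma^2 theta_2 = 3 * (-0.324) = -0.972
Equations for k = 0 and k = 1 (AR order 1):
  gamma(0) = phi_1 gamma(1) + c_0
  gamma(1) = phi_1 gamma(0) + c_1
Substituting the second into the first: gamma(0) (1 - phi_1^2) = c_0 + phi_1 c_1, so
  gamma(0) = (c_0 + phi_1 c_1) / (1 - phi_1^2) = (3.308855 + (-0.353)(0.120036)) / (1 - (-0.353)^2) = 3.266483 / 0.875391 = 3.731456.
Therefore gamma(0) = 3.7315 (to 4 decimal places).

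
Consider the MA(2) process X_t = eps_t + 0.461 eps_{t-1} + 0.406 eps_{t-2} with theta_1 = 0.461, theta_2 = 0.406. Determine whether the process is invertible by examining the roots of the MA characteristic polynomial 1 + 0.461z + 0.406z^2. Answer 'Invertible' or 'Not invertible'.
\text{Invertible}

The MA(q) characteristic polynomial is P(z) = 1 + 0.461z + 0.406z^2.
Invertibility requires all roots to lie outside the unit circle, i.e. |z| > 1 for every root.
Set 1 + (0.461) z + (0.406) z^2 = 0, i.e. a z^2 + b z + c = 0 with a = 0.406, b = 0.461, c = 1.
Discriminant D = b^2 - 4ac = (0.461)^2 - 4*(0.406)*1 = 0.212521 - (1.624) = -1.411479.
D < 0, so the roots are the complex-conjugate pair z = (-b +/- i sqrt(-D)) / (2a) = -0.5677 +/- 1.4631i.
For a conjugate pair |z|^2 = z * conj(z) = (product of roots) = c/a = 1/(0.406) = 2.463054, so |z| = sqrt(2.463054) = 1.5694 for both roots.
Moduli of all roots: 1.5694, 1.5694.
All moduli strictly greater than 1? Yes.
Verdict: Invertible.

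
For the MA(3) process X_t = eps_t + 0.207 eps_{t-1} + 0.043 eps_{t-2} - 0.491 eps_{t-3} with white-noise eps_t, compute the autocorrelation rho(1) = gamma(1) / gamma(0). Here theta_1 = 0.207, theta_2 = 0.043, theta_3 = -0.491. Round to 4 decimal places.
\rho(1) = 0.1515

For an MA(q) process with theta_0 = 1, the autocovariance is
  gamma(k) = sigma^2 * sum_{i=0..q-k} theta_i * theta_{i+k},
and rho(k) = gamma(k) / gamma(0). Sigma^2 cancels.
  numerator   = (1)*(0.207) + (0.207)*(0.043) + (0.043)*(-0.491) = 0.194788.
  denominator = (1)^2 + (0.207)^2 + (0.043)^2 + (-0.491)^2 = 1.285779.
  rho(1) = 0.194788 / 1.285779 = 0.1515.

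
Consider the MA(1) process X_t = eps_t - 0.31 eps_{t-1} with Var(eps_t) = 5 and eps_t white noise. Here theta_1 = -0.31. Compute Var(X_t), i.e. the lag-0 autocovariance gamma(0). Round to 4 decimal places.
\gamma(0) = 5.4805

For an MA(q) process X_t = eps_t + sum_i theta_i eps_{t-i} with
Var(eps_t) = sigma^2, the variance is
  gamma(0) = sigma^2 * (1 + sum_i theta_i^2).
  sum_i theta_i^2 = (-0.31)^2 = 0.0961.
  gamma(0) = 5 * (1 + 0.0961) = 5 * 1.0961 = 5.4805.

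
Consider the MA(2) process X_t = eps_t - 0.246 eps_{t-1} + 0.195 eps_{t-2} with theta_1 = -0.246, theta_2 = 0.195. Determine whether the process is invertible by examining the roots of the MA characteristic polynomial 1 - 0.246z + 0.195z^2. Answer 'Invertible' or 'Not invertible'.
\text{Invertible}

The MA(q) characteristic polynomial is P(z) = 1 - 0.246z + 0.195z^2.
Invertibility requires all roots to lie outside the unit circle, i.e. |z| > 1 for every root.
Set 1 + (-0.246) z + (0.195) z^2 = 0, i.e. a z^2 + b z + c = 0 with a = 0.195, b = -0.246, c = 1.
Discriminant D = b^2 - 4ac = (-0.246)^2 - 4*(0.195)*1 = 0.060516 - (0.78) = -0.719484.
D < 0, so the roots are the complex-conjugate pair z = (-b +/- i sqrt(-D)) / (2a) = 0.6308 +/- 2.1749i.
For a conjugate pair |z|^2 = z * conj(z) = (product of roots) = c/a = 1/(0.195) = 5.128205, so |z| = sqrt(5.128205) = 2.2646 for both roots.
Moduli of all roots: 2.2646, 2.2646.
All moduli strictly greater than 1? Yes.
Verdict: Invertible.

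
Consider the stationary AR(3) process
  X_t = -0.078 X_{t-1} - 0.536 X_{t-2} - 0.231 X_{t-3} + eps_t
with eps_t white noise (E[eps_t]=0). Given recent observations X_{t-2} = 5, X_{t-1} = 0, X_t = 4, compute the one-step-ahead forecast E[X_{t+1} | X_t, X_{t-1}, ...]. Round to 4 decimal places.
E[X_{t+1} \mid \mathcal F_t] = -1.4670

For an AR(p) model X_t = c + sum_i phi_i X_{t-i} + eps_t, the
one-step-ahead conditional mean is
  E[X_{t+1} | X_t, ...] = c + sum_i phi_i X_{t+1-i}.
Substitute known values:
  E[X_{t+1} | ...] = (-0.078) * (4) + (-0.536) * (0) + (-0.231) * (5)
                   = -1.4670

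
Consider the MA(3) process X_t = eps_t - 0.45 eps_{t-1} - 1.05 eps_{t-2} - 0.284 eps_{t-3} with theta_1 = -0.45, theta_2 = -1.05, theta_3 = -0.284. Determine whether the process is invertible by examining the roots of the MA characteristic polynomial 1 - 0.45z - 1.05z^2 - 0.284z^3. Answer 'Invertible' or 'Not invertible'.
\text{Not invertible}

The MA(q) characteristic polynomial is P(z) = 1 - 0.45z - 1.05z^2 - 0.284z^3.
Invertibility requires all roots to lie outside the unit circle, i.e. |z| > 1 for every root.
Degree 3: look for a simple real root z0 first, then factor out (1 - z/z0) and solve the remaining quadratic.
Testing z0 = -2.5: P(-2.5) = 1 + (-0.45)(-2.5) + (-1.05)(-2.5)^2 + (-0.284)(-2.5)^3
  = 1 + (1.125) + (-6.5625) + (4.4375) = 0.  So z_0 = -2.5 is a root, |z_0| = 2.5.
Divide out the factor (1 + 0.4 z) = (1 - z/z0) (since 1/z0 = -0.4):
  P(z) = (1 + 0.4 z)(1 + (-0.85) z + (-0.71) z^2)
  [check: z-coef -0.85 - (-0.4) = -0.45; z^2-coef -0.71 - (-0.4)(-0.85) = -1.05; z^3-coef -(-0.4)(-0.71) = -0.284.]
Remaining roots from the quadratic factor 1 + (-0.85) z + (-0.71) z^2:
  Set 1 + (-0.85) z + (-0.71) z^2 = 0, i.e. a z^2 + b z + c = 0 with a = -0.71, b = -0.85, c = 1.
  Discriminant D = b^2 - 4ac = (-0.85)^2 - 4*(-0.71)*1 = 0.7225 - (-2.84) = 3.5625.
  D >= 0, so the roots are real: z = (-b +/- sqrt(D)) / (2a) = (0.85 +/- 1.887459) / (-1.42).
    z_1 = (0.85 + 1.887459) / (-1.42) = -1.9278,   |z_1| = 1.9278.
    z_2 = (0.85 - 1.887459) / (-1.42) = 0.7306,   |z_2| = 0.7306.
Moduli of all roots: 2.5000, 1.9278, 0.7306.
All moduli strictly greater than 1? No.
Verdict: Not invertible.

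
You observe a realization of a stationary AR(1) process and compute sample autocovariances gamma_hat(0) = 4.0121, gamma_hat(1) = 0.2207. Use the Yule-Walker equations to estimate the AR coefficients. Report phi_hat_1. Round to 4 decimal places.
\hat\phi_{1} = 0.0550

The Yule-Walker equations for an AR(p) process read, in matrix form,
  Gamma_p phi = r_p,   with   (Gamma_p)_{ij} = gamma(|i - j|),
                       (r_p)_i = gamma(i),   i,j = 1..p.
Substitute the sample gammas (Toeplitz matrix and right-hand side of size 1):
  Gamma_p = [[4.0121]]
  r_p     = [0.2207]
With p = 1 this is the single equation gamma(0) phi_1 = gamma(1):
  phi_hat_1 = gamma(1) / gamma(0) = 0.2207 / 4.0121 = 0.0550.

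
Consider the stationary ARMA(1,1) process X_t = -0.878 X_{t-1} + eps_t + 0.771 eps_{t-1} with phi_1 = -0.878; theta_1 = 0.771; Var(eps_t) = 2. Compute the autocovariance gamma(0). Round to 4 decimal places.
\gamma(0) = 2.0999

Multiply the model equation by X_{t-k} and take expectations. With theta_0 = psi_0 = 1 and psi_j the MA(infinity) weights, this gives
  gamma(k) - sum_i phi_i gamma(k-i) = c_k,
  c_k = sigma^2 * sum_{j=k..q} theta_j psi_{j-k}   (c_k = 0 for k > q),
using gamma(-m) = gamma(m).
psi-weights needed (psi_j = theta_j + sum_i phi_i psi_{j-i}):
  psi_1 = theta_1 + phi_1 = 0.771 + (-0.878) = -0.107
Right-hand sides:
  c_0 = sigma^2 (1 + theta_1 psi_1) = 2 * (1 + (0.771)(-0.107)) = 2 * 0.917503 = 1.835006
  c_1 = sigma^2 theta_1 = 2 * (0.771) = 1.542
  c_2 = 0
Equations for k = 0 and k = 1 (AR order 1):
  gamma(0) = phi_1 gamma(1) + c_0
  gamma(1) = phi_1 gamma(0) + c_1
Substituting the second into the first: gamma(0) (1 - phi_1^2) = c_0 + phi_1 c_1, so
  gamma(0) = (c_0 + phi_1 c_1) / (1 - phi_1^2) = (1.835006 + (-0.878)(1.542)) / (1 - (-0.878)^2) = 0.48113 / 0.229116 = 2.099941.
Therefore gamma(0) = 2.0999 (to 4 decimal places).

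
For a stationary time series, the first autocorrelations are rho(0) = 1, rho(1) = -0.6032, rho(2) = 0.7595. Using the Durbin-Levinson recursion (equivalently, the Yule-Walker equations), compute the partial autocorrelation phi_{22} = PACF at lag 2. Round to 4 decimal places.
\phi_{22} = 0.6219

The PACF at lag k is phi_{kk}, the last component of the solution
to the Yule-Walker system G_k phi = r_k where
  (G_k)_{ij} = rho(|i - j|), (r_k)_i = rho(i), i,j = 1..k.
Equivalently, Durbin-Levinson gives phi_{kk} iteratively:
  phi_{11} = rho(1)
  phi_{kk} = [rho(k) - sum_{j=1..k-1} phi_{k-1,j} rho(k-j)]
            / [1 - sum_{j=1..k-1} phi_{k-1,j} rho(j)],
  phi_{k,j} = phi_{k-1,j} - phi_{kk} phi_{k-1,k-j},  j = 1..k-1.
Step k = 1:
  phi_11 = rho(1) = -0.6032.
Step k = 2:
  phi_22 = [rho(2) - phi_11 rho(1)] / [1 - phi_11 rho(1)] = [0.7595 - (-0.6032)(-0.6032)] / [1 - (-0.6032)(-0.6032)]
         = 0.39564976 / 0.63614976 = 0.6219.
Therefore phi_{22} = 0.6219.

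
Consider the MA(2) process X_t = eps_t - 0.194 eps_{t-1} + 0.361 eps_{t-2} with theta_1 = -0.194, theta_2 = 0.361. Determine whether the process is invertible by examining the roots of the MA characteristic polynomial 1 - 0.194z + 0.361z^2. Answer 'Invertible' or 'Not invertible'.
\text{Invertible}

The MA(q) characteristic polynomial is P(z) = 1 - 0.194z + 0.361z^2.
Invertibility requires all roots to lie outside the unit circle, i.e. |z| > 1 for every root.
Set 1 + (-0.194) z + (0.361) z^2 = 0, i.e. a z^2 + b z + c = 0 with a = 0.361, b = -0.194, c = 1.
Discriminant D = b^2 - 4ac = (-0.194)^2 - 4*(0.361)*1 = 0.037636 - (1.444) = -1.406364.
D < 0, so the roots are the complex-conjugate pair z = (-b +/- i sqrt(-D)) / (2a) = 0.2687 +/- 1.6425i.
For a conjugate pair |z|^2 = z * conj(z) = (product of roots) = c/a = 1/(0.361) = 2.770083, so |z| = sqrt(2.770083) = 1.6644 for both roots.
Moduli of all roots: 1.6644, 1.6644.
All moduli strictly greater than 1? Yes.
Verdict: Invertible.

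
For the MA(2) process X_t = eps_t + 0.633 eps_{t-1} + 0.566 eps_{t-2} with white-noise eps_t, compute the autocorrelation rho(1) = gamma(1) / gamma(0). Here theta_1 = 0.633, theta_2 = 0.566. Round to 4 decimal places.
\rho(1) = 0.5760

For an MA(q) process with theta_0 = 1, the autocovariance is
  gamma(k) = sigma^2 * sum_{i=0..q-k} theta_i * theta_{i+k},
and rho(k) = gamma(k) / gamma(0). Sigma^2 cancels.
  numerator   = (1)*(0.633) + (0.633)*(0.566) = 0.991278.
  denominator = (1)^2 + (0.633)^2 + (0.566)^2 = 1.721045.
  rho(1) = 0.991278 / 1.721045 = 0.5760.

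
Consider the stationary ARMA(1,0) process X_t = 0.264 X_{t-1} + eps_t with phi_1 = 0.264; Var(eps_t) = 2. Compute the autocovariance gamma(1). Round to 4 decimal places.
\gamma(1) = 0.5676

Multiply the model equation by X_{t-k} and take expectations. With theta_0 = psi_0 = 1 and psi_j the MA(infinity) weights, this gives
  gamma(k) - sum_i phi_i gamma(k-i) = c_k,
  c_k = sigma^2 * sum_{j=k..q} theta_j psi_{j-k}   (c_k = 0 for k > q),
using gamma(-m) = gamma(m).
Pure AR (q = 0): c_0 = sigma^2 = 2, c_k = 0 for k >= 1.
Equations for k = 0 and k = 1 (AR order 1):
  gamma(0) = phi_1 gamma(1) + c_0
  gamma(1) = phi_1 gamma(0) + c_1
Substituting the second into the first: gamma(0) (1 - phi_1^2) = c_0 + phi_1 c_1, so
  gamma(0) = c_0 / (1 - phi_1^2) = 2 / (1 - (0.264)^2) = 2 / 0.930304 = 2.149835.
  gamma(1) = phi_1 gamma(0) = (0.264)(2.149835) = 0.567556.
Therefore gamma(1) = 0.5676 (to 4 decimal places).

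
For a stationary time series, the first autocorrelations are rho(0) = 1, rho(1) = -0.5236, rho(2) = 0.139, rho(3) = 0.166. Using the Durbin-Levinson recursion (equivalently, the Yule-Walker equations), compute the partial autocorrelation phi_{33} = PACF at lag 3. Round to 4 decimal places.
\phi_{33} = 0.2210

The PACF at lag k is phi_{kk}, the last component of the solution
to the Yule-Walker system G_k phi = r_k where
  (G_k)_{ij} = rho(|i - j|), (r_k)_i = rho(i), i,j = 1..k.
Equivalently, Durbin-Levinson gives phi_{kk} iteratively:
  phi_{11} = rho(1)
  phi_{kk} = [rho(k) - sum_{j=1..k-1} phi_{k-1,j} rho(k-j)]
            / [1 - sum_{j=1..k-1} phi_{k-1,j} rho(j)],
  phi_{k,j} = phi_{k-1,j} - phi_{kk} phi_{k-1,k-j},  j = 1..k-1.
Step k = 1:
  phi_11 = rho(1) = -0.5236.
Step k = 2:
  phi_22 = [rho(2) - phi_11 rho(1)] / [1 - phi_11 rho(1)] = [0.139 - (-0.5236)(-0.5236)] / [1 - (-0.5236)(-0.5236)]
         = -0.13515696 / 0.72584304 = -0.186207.
  Update: phi_21 = phi_11 - phi_22 phi_11 = -0.5236 - (-0.186207)(-0.5236) = -0.621098.
Step k = 3:
  phi_33 = [rho(3) - phi_21 rho(2) - phi_22 rho(1)] / [1 - phi_21 rho(1) - phi_22 rho(2)]
    numerator   = 0.166 - (-0.621098)(0.139) - (-0.186207)(-0.5236) = 0.15483469
    denominator = 1 - (-0.621098)(-0.5236) - (-0.186207)(0.139) = 0.70067589
  phi_33 = 0.15483469 / 0.70067589 = 0.221.
Therefore phi_{33} = 0.2210.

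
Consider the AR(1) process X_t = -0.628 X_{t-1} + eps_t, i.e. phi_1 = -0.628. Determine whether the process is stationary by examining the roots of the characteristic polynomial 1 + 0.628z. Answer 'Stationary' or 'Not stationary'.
\text{Stationary}

The AR(p) characteristic polynomial is P(z) = 1 + 0.628z.
Stationarity requires all roots to lie outside the unit circle, i.e. |z| > 1 for every root.
This is linear in z: 1 + (0.628) z = 0  =>  z = -1/(0.628) = -1.592357,  |z| = 1.592357.
Moduli of all roots: 1.5924.
All moduli strictly greater than 1? Yes.
Verdict: Stationary.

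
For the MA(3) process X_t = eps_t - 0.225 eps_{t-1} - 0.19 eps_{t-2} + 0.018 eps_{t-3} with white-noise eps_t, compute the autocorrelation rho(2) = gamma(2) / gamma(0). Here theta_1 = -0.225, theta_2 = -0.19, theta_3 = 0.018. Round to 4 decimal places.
\rho(2) = -0.1785

For an MA(q) process with theta_0 = 1, the autocovariance is
  gamma(k) = sigma^2 * sum_{i=0..q-k} theta_i * theta_{i+k},
and rho(k) = gamma(k) / gamma(0). Sigma^2 cancels.
  numerator   = (1)*(-0.19) + (-0.225)*(0.018) = -0.19405.
  denominator = (1)^2 + (-0.225)^2 + (-0.19)^2 + (0.018)^2 = 1.087049.
  rho(2) = -0.19405 / 1.087049 = -0.1785.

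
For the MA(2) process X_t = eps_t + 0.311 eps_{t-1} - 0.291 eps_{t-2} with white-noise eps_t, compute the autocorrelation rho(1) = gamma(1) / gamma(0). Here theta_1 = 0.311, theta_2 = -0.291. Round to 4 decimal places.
\rho(1) = 0.1866

For an MA(q) process with theta_0 = 1, the autocovariance is
  gamma(k) = sigma^2 * sum_{i=0..q-k} theta_i * theta_{i+k},
and rho(k) = gamma(k) / gamma(0). Sigma^2 cancels.
  numerator   = (1)*(0.311) + (0.311)*(-0.291) = 0.220499.
  denominator = (1)^2 + (0.311)^2 + (-0.291)^2 = 1.181402.
  rho(1) = 0.220499 / 1.181402 = 0.1866.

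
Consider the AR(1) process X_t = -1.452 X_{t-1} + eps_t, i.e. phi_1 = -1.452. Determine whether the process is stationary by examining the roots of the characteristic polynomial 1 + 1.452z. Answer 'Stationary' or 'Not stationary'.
\text{Not stationary}

The AR(p) characteristic polynomial is P(z) = 1 + 1.452z.
Stationarity requires all roots to lie outside the unit circle, i.e. |z| > 1 for every root.
This is linear in z: 1 + (1.452) z = 0  =>  z = -1/(1.452) = -0.688705,  |z| = 0.688705.
Moduli of all roots: 0.6887.
All moduli strictly greater than 1? No.
Verdict: Not stationary.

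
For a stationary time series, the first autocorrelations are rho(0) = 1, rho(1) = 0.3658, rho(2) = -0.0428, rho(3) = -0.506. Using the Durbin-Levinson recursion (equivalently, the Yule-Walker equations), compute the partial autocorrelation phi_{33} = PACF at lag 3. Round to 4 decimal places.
\phi_{33} = -0.4970

The PACF at lag k is phi_{kk}, the last component of the solution
to the Yule-Walker system G_k phi = r_k where
  (G_k)_{ij} = rho(|i - j|), (r_k)_i = rho(i), i,j = 1..k.
Equivalently, Durbin-Levinson gives phi_{kk} iteratively:
  phi_{11} = rho(1)
  phi_{kk} = [rho(k) - sum_{j=1..k-1} phi_{k-1,j} rho(k-j)]
            / [1 - sum_{j=1..k-1} phi_{k-1,j} rho(j)],
  phi_{k,j} = phi_{k-1,j} - phi_{kk} phi_{k-1,k-j},  j = 1..k-1.
Step k = 1:
  phi_11 = rho(1) = 0.3658.
Step k = 2:
  phi_22 = [rho(2) - phi_11 rho(1)] / [1 - phi_11 rho(1)] = [-0.0428 - (0.3658)(0.3658)] / [1 - (0.3658)(0.3658)]
         = -0.17660964 / 0.86619036 = -0.203892.
  Update: phi_21 = phi_11 - phi_22 phi_11 = 0.3658 - (-0.203892)(0.3658) = 0.440384.
Step k = 3:
  phi_33 = [rho(3) - phi_21 rho(2) - phi_22 rho(1)] / [1 - phi_21 rho(1) - phi_22 rho(2)]
    numerator   = -0.506 - (0.440384)(-0.0428) - (-0.203892)(0.3658) = -0.41256773
    denominator = 1 - (0.440384)(0.3658) - (-0.203892)(-0.0428) = 0.83018099
  phi_33 = -0.41256773 / 0.83018099 = -0.497.
Therefore phi_{33} = -0.4970.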